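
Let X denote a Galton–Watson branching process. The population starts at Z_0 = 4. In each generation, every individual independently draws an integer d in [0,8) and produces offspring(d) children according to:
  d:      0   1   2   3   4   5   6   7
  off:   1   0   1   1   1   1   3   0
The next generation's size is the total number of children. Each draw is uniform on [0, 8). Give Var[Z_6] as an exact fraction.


Outcome values over d=0..7: [1, 0, 1, 1, 1, 1, 3, 0]
Σy = 8, Σy² = 14, M = 8
μ = 8/8 = 1,  σ² = 14/8 − (1)² = 3/4
V_0 = 0, E_0 = 4
V_1 = 3/4·E_0 + (1)²·V_0 = 3;  E_1 = 4
V_2 = 3/4·E_1 + (1)²·V_1 = 6;  E_2 = 4
V_3 = 3/4·E_2 + (1)²·V_2 = 9;  E_3 = 4
V_4 = 3/4·E_3 + (1)²·V_3 = 12;  E_4 = 4
V_5 = 3/4·E_4 + (1)²·V_4 = 15;  E_5 = 4
V_6 = 3/4·E_5 + (1)²·V_5 = 18;  E_6 = 4

18


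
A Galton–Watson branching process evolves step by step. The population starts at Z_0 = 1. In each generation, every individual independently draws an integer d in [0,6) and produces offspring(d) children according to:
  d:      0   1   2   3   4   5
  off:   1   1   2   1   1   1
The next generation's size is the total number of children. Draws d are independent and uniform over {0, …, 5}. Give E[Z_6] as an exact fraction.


117649/46656

Outcome values over d=0..5: [1, 1, 2, 1, 1, 1]
Σy = 7, Σy² = 9, M = 6
μ = 7/6 = 7/6,  σ² = 9/6 − (7/6)² = 5/36
E[Z_0] = 1
E[Z_1] = 7/6·E[Z_0] = 7/6
E[Z_2] = 7/6·E[Z_1] = 49/36
E[Z_3] = 7/6·E[Z_2] = 343/216
E[Z_4] = 7/6·E[Z_3] = 2401/1296
E[Z_5] = 7/6·E[Z_4] = 16807/7776
E[Z_6] = 7/6·E[Z_5] = 117649/46656


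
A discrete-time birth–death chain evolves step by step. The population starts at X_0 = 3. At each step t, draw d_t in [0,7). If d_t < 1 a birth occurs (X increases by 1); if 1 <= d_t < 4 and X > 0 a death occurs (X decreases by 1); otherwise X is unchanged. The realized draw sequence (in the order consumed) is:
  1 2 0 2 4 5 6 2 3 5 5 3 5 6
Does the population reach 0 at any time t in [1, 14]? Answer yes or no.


yes

t=0: X=3, d=1 → death, X_1=2
t=1: X=2, d=2 → death, X_2=1
t=2: X=1, d=0 → birth, X_3=2
t=3: X=2, d=2 → death, X_4=1
t=4: X=1, d=4 → hold, X_5=1
t=5: X=1, d=5 → hold, X_6=1
t=6: X=1, d=6 → hold, X_7=1
t=7: X=1, d=2 → death, X_8=0
t=8: X=0, d=3 → hold, X_9=0
t=9: X=0, d=5 → hold, X_10=0
t=10: X=0, d=5 → hold, X_11=0
t=11: X=0, d=3 → hold, X_12=0
t=12: X=0, d=5 → hold, X_13=0
t=13: X=0, d=6 → hold, X_14=0


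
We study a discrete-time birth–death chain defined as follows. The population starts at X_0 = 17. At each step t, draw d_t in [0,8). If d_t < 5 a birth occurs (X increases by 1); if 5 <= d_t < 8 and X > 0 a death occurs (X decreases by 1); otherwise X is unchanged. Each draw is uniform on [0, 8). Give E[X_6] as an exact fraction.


37/2

X can drop by at most 1 per step and X_0 = 17 > T = 6, so X_t >= 17 − t >= 11 > 0 for every t <= 6: the floor at 0 (the 'and X > 0' condition) never binds. Hence X_6 = X_0 + Σ_{t<6} Y_t with i.i.d. increments Y_t = y(d_t) ∈ {+1, −1, 0}.
Outcome values over d=0..7: [1, 1, 1, 1, 1, -1, -1, -1]
Σy = 2, Σy² = 8, M = 8
μ = 2/8 = 1/4,  σ² = 8/8 − (1/4)² = 15/16
E[X_6] = 17 + 6·(1/4) = 37/2


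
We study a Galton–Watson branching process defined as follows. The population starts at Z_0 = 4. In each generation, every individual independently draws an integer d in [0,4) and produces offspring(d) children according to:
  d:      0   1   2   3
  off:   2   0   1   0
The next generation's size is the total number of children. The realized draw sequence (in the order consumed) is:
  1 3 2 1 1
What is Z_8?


0

gen 0: Z_0=4, draws=[1, 3, 2, 1], offspring=[0, 0, 1, 0], Z_1=1
gen 1: Z_1=1, draws=[1], offspring=[0], Z_2=0
gen 2: Z_2=0, draws=[], offspring=[], Z_3=0
gen 3: Z_3=0, draws=[], offspring=[], Z_4=0
gen 4: Z_4=0, draws=[], offspring=[], Z_5=0
gen 5: Z_5=0, draws=[], offspring=[], Z_6=0
gen 6: Z_6=0, draws=[], offspring=[], Z_7=0
gen 7: Z_7=0, draws=[], offspring=[], Z_8=0


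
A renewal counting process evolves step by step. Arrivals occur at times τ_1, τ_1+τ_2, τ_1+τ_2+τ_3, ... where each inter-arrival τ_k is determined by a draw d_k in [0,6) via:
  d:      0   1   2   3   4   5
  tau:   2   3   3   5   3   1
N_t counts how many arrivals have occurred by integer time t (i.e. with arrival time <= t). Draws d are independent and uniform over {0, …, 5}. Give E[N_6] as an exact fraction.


Inter-arrival values over d=0..5: [2, 3, 3, 5, 3, 1]
Each d has probability 1/6, so the pmf of τ is: f(1) = 1/6, f(2) = 1/6, f(3) = 1/2, f(5) = 1/6
Renewal equation for m(n) = E[N_n]: condition on τ_1 = k (if k <= n, one arrival plus a fresh copy on the remaining n−k steps): m(n) = F(n) + Σ_{k<=n} f(k)·m(n−k), where F(n) = P(τ <= n) and m(0) = 0
m(1) = F(1) = 1/6
m(2) = F(2) + f(1)·m(1) = 1/3 + 1/6·1/6 = 13/36
m(3) = F(3) + f(1)·m(2) + f(2)·m(1) = 5/6 + 1/6·13/36 + 1/6·1/6 = 199/216
m(4) = F(4) + f(1)·m(3) + f(2)·m(2) + f(3)·m(1) = 5/6 + 1/6·199/216 + 1/6·13/36 + 1/2·1/6 = 1465/1296
m(5) = F(5) + f(1)·m(4) + f(2)·m(3) + f(3)·m(2) = 1 + 1/6·1465/1296 + 1/6·199/216 + 1/2·13/36 = 11839/7776
m(6) = F(6) + f(1)·m(5) + f(2)·m(4) + f(3)·m(3) + f(5)·m(1) = 1 + 1/6·11839/7776 + 1/6·1465/1296 + 1/2·199/216 + 1/6·1/6 = 90073/46656
E[N_6] = m(6) = 90073/46656

90073/46656


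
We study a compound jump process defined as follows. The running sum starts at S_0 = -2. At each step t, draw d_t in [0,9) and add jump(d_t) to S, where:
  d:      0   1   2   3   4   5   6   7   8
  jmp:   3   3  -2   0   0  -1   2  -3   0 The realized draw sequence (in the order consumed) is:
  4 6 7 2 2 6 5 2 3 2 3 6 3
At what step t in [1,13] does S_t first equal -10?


10

t=0: S=-2, d=4, jump=0, S_1=-2
t=1: S=-2, d=6, jump=2, S_2=0
t=2: S=0, d=7, jump=-3, S_3=-3
t=3: S=-3, d=2, jump=-2, S_4=-5
t=4: S=-5, d=2, jump=-2, S_5=-7
t=5: S=-7, d=6, jump=2, S_6=-5
t=6: S=-5, d=5, jump=-1, S_7=-6
t=7: S=-6, d=2, jump=-2, S_8=-8
t=8: S=-8, d=3, jump=0, S_9=-8
t=9: S=-8, d=2, jump=-2, S_10=-10
t=10: S=-10, d=3, jump=0, S_11=-10
t=11: S=-10, d=6, jump=2, S_12=-8
t=12: S=-8, d=3, jump=0, S_13=-8


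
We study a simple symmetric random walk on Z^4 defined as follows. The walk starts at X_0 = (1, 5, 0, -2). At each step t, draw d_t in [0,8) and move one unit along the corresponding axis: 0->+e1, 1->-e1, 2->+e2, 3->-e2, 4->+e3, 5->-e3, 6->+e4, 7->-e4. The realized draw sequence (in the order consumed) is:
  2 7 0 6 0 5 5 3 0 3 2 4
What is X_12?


t=0: X=(1, 5, 0, -2), d=2 → +e2, X_1=(1, 6, 0, -2)
t=1: X=(1, 6, 0, -2), d=7 → -e4, X_2=(1, 6, 0, -3)
t=2: X=(1, 6, 0, -3), d=0 → +e1, X_3=(2, 6, 0, -3)
t=3: X=(2, 6, 0, -3), d=6 → +e4, X_4=(2, 6, 0, -2)
t=4: X=(2, 6, 0, -2), d=0 → +e1, X_5=(3, 6, 0, -2)
t=5: X=(3, 6, 0, -2), d=5 → -e3, X_6=(3, 6, -1, -2)
t=6: X=(3, 6, -1, -2), d=5 → -e3, X_7=(3, 6, -2, -2)
t=7: X=(3, 6, -2, -2), d=3 → -e2, X_8=(3, 5, -2, -2)
t=8: X=(3, 5, -2, -2), d=0 → +e1, X_9=(4, 5, -2, -2)
t=9: X=(4, 5, -2, -2), d=3 → -e2, X_10=(4, 4, -2, -2)
t=10: X=(4, 4, -2, -2), d=2 → +e2, X_11=(4, 5, -2, -2)
t=11: X=(4, 5, -2, -2), d=4 → +e3, X_12=(4, 5, -1, -2)

(4, 5, -1, -2)


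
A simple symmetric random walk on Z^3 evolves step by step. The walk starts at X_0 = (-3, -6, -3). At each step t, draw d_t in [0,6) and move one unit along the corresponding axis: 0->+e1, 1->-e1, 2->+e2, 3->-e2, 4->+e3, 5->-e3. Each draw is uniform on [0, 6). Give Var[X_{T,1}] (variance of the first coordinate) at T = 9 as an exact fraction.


3

Outcome values over d=0..5: [1, -1, 0, 0, 0, 0]
Σy = 0, Σy² = 2, M = 6
μ = 0/6 = 0,  σ² = 2/6 − (0)² = 1/3
Independent increments: Var[X_9] = 9·σ² = 9·(1/3) = 3


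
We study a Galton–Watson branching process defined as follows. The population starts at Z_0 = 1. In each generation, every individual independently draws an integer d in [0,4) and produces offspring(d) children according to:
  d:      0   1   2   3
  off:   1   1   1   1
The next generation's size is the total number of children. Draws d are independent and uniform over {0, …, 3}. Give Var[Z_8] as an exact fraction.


0

Outcome values over d=0..3: [1, 1, 1, 1]
Σy = 4, Σy² = 4, M = 4
μ = 4/4 = 1,  σ² = 4/4 − (1)² = 0
V_0 = 0, E_0 = 1
V_1 = 0·E_0 + (1)²·V_0 = 0;  E_1 = 1
V_2 = 0·E_1 + (1)²·V_1 = 0;  E_2 = 1
V_3 = 0·E_2 + (1)²·V_2 = 0;  E_3 = 1
V_4 = 0·E_3 + (1)²·V_3 = 0;  E_4 = 1
V_5 = 0·E_4 + (1)²·V_4 = 0;  E_5 = 1
V_6 = 0·E_5 + (1)²·V_5 = 0;  E_6 = 1
V_7 = 0·E_6 + (1)²·V_6 = 0;  E_7 = 1
V_8 = 0·E_7 + (1)²·V_7 = 0;  E_8 = 1


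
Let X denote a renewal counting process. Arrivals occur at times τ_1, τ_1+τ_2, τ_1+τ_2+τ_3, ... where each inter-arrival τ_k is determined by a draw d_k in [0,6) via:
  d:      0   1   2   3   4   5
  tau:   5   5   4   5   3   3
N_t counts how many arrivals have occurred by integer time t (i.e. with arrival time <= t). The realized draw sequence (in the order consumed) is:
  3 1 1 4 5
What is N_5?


1

draw d_1=3: τ_1=5, arrival time A_1=5
draw d_2=1: τ_2=5, arrival time A_2=10
draw d_3=1: τ_3=5, arrival time A_3=15
draw d_4=4: τ_4=3, arrival time A_4=18
draw d_5=5: τ_5=3, arrival time A_5=21
N_t over t=0..5: 0:0 1:0 2:0 3:0 4:0 5:1


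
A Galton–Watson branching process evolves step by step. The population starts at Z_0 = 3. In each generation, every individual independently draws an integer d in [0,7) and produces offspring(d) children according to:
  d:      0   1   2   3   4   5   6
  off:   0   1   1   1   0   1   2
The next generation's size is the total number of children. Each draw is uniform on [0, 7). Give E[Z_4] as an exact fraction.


3888/2401

Outcome values over d=0..6: [0, 1, 1, 1, 0, 1, 2]
Σy = 6, Σy² = 8, M = 7
μ = 6/7 = 6/7,  σ² = 8/7 − (6/7)² = 20/49
E[Z_0] = 3
E[Z_1] = 6/7·E[Z_0] = 18/7
E[Z_2] = 6/7·E[Z_1] = 108/49
E[Z_3] = 6/7·E[Z_2] = 648/343
E[Z_4] = 6/7·E[Z_3] = 3888/2401


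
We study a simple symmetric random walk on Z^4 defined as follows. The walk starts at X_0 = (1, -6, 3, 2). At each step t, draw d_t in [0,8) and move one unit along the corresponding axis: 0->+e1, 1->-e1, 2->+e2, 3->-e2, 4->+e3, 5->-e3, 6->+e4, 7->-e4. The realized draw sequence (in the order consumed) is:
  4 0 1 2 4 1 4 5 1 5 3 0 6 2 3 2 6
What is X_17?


(0, -5, 4, 4)

t=0: X=(1, -6, 3, 2), d=4 → +e3, X_1=(1, -6, 4, 2)
t=1: X=(1, -6, 4, 2), d=0 → +e1, X_2=(2, -6, 4, 2)
t=2: X=(2, -6, 4, 2), d=1 → -e1, X_3=(1, -6, 4, 2)
t=3: X=(1, -6, 4, 2), d=2 → +e2, X_4=(1, -5, 4, 2)
t=4: X=(1, -5, 4, 2), d=4 → +e3, X_5=(1, -5, 5, 2)
t=5: X=(1, -5, 5, 2), d=1 → -e1, X_6=(0, -5, 5, 2)
t=6: X=(0, -5, 5, 2), d=4 → +e3, X_7=(0, -5, 6, 2)
t=7: X=(0, -5, 6, 2), d=5 → -e3, X_8=(0, -5, 5, 2)
t=8: X=(0, -5, 5, 2), d=1 → -e1, X_9=(-1, -5, 5, 2)
t=9: X=(-1, -5, 5, 2), d=5 → -e3, X_10=(-1, -5, 4, 2)
t=10: X=(-1, -5, 4, 2), d=3 → -e2, X_11=(-1, -6, 4, 2)
t=11: X=(-1, -6, 4, 2), d=0 → +e1, X_12=(0, -6, 4, 2)
t=12: X=(0, -6, 4, 2), d=6 → +e4, X_13=(0, -6, 4, 3)
t=13: X=(0, -6, 4, 3), d=2 → +e2, X_14=(0, -5, 4, 3)
t=14: X=(0, -5, 4, 3), d=3 → -e2, X_15=(0, -6, 4, 3)
t=15: X=(0, -6, 4, 3), d=2 → +e2, X_16=(0, -5, 4, 3)
t=16: X=(0, -5, 4, 3), d=6 → +e4, X_17=(0, -5, 4, 4)


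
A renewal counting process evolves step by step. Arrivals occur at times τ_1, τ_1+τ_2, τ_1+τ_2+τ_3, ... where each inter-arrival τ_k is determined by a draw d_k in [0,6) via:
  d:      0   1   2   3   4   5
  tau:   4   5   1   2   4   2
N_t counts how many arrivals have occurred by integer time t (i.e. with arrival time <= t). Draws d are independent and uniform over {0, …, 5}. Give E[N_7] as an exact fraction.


Inter-arrival values over d=0..5: [4, 5, 1, 2, 4, 2]
Each d has probability 1/6, so the pmf of τ is: f(1) = 1/6, f(2) = 1/3, f(4) = 1/3, f(5) = 1/6
Renewal equation for m(n) = E[N_n]: condition on τ_1 = k (if k <= n, one arrival plus a fresh copy on the remaining n−k steps): m(n) = F(n) + Σ_{k<=n} f(k)·m(n−k), where F(n) = P(τ <= n) and m(0) = 0
m(1) = F(1) = 1/6
m(2) = F(2) + f(1)·m(1) = 1/2 + 1/6·1/6 = 19/36
m(3) = F(3) + f(1)·m(2) + f(2)·m(1) = 1/2 + 1/6·19/36 + 1/3·1/6 = 139/216
m(4) = F(4) + f(1)·m(3) + f(2)·m(2) = 5/6 + 1/6·139/216 + 1/3·19/36 = 1447/1296
m(5) = F(5) + f(1)·m(4) + f(2)·m(3) + f(4)·m(1) = 1 + 1/6·1447/1296 + 1/3·139/216 + 1/3·1/6 = 11323/7776
m(6) = F(6) + f(1)·m(5) + f(2)·m(4) + f(4)·m(2) + f(5)·m(1) = 1 + 1/6·11323/7776 + 1/3·1447/1296 + 1/3·19/36 + 1/6·1/6 = 84847/46656
m(7) = F(7) + f(1)·m(6) + f(2)·m(5) + f(4)·m(3) + f(5)·m(2) = 1 + 1/6·84847/46656 + 1/3·11323/7776 + 1/3·139/216 + 1/6·19/36 = 585331/279936
E[N_7] = m(7) = 585331/279936

585331/279936


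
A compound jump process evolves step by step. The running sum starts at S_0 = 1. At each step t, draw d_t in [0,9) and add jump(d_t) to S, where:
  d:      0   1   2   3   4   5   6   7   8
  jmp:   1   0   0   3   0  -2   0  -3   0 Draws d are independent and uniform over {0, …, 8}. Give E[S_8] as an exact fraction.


Outcome values over d=0..8: [1, 0, 0, 3, 0, -2, 0, -3, 0]
Σy = -1, Σy² = 23, M = 9
μ = -1/9 = -1/9,  σ² = 23/9 − (-1/9)² = 206/81
E[S_8] = 1 + 8·(-1/9) = 1/9

1/9


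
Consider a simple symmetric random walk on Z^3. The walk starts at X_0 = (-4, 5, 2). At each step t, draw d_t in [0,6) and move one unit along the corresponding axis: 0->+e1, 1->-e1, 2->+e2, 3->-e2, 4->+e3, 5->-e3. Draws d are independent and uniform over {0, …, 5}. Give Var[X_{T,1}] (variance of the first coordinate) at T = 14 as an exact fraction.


14/3

Outcome values over d=0..5: [1, -1, 0, 0, 0, 0]
Σy = 0, Σy² = 2, M = 6
μ = 0/6 = 0,  σ² = 2/6 − (0)² = 1/3
Independent increments: Var[X_14] = 14·σ² = 14·(1/3) = 14/3


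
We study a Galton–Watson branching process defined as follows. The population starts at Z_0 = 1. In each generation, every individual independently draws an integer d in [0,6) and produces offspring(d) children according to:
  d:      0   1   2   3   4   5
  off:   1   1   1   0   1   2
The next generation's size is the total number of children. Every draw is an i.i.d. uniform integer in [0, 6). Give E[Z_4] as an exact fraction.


Outcome values over d=0..5: [1, 1, 1, 0, 1, 2]
Σy = 6, Σy² = 8, M = 6
μ = 6/6 = 1,  σ² = 8/6 − (1)² = 1/3
E[Z_0] = 1
E[Z_1] = 1·E[Z_0] = 1
E[Z_2] = 1·E[Z_1] = 1
E[Z_3] = 1·E[Z_2] = 1
E[Z_4] = 1·E[Z_3] = 1

1


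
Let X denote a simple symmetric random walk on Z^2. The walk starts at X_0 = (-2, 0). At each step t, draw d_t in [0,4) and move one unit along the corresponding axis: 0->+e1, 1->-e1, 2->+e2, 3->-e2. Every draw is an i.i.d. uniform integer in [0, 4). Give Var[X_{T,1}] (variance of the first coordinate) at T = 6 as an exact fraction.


3

Outcome values over d=0..3: [1, -1, 0, 0]
Σy = 0, Σy² = 2, M = 4
μ = 0/4 = 0,  σ² = 2/4 − (0)² = 1/2
Independent increments: Var[X_6] = 6·σ² = 6·(1/2) = 3


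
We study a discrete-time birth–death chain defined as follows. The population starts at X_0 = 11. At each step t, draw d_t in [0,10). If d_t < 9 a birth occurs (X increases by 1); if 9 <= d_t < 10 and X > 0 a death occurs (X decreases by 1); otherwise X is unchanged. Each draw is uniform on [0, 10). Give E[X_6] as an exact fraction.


X can drop by at most 1 per step and X_0 = 11 > T = 6, so X_t >= 11 − t >= 5 > 0 for every t <= 6: the floor at 0 (the 'and X > 0' condition) never binds. Hence X_6 = X_0 + Σ_{t<6} Y_t with i.i.d. increments Y_t = y(d_t) ∈ {+1, −1, 0}.
Outcome values over d=0..9: [1, 1, 1, 1, 1, 1, 1, 1, 1, -1]
Σy = 8, Σy² = 10, M = 10
μ = 8/10 = 4/5,  σ² = 10/10 − (4/5)² = 9/25
E[X_6] = 11 + 6·(4/5) = 79/5

79/5


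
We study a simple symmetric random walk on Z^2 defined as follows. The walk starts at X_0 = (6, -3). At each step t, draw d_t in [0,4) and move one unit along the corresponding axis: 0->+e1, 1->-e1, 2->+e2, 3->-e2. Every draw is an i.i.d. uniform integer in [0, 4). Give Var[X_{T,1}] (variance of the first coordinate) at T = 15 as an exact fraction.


Outcome values over d=0..3: [1, -1, 0, 0]
Σy = 0, Σy² = 2, M = 4
μ = 0/4 = 0,  σ² = 2/4 − (0)² = 1/2
Independent increments: Var[X_15] = 15·σ² = 15·(1/2) = 15/2

15/2


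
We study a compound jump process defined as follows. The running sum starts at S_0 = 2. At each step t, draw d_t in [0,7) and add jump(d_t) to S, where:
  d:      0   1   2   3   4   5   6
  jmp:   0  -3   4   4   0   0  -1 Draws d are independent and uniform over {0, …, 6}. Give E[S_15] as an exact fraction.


Outcome values over d=0..6: [0, -3, 4, 4, 0, 0, -1]
Σy = 4, Σy² = 42, M = 7
μ = 4/7 = 4/7,  σ² = 42/7 − (4/7)² = 278/49
E[S_15] = 2 + 15·(4/7) = 74/7

74/7


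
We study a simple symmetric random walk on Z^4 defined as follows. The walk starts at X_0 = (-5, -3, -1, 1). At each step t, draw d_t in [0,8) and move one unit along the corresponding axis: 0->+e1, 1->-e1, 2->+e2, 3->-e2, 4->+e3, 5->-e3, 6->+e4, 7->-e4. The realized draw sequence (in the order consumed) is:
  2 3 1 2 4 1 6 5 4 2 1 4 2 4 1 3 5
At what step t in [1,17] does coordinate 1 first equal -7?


6

t=0: X=(-5, -3, -1, 1), d=2 → +e2, X_1=(-5, -2, -1, 1)
t=1: X=(-5, -2, -1, 1), d=3 → -e2, X_2=(-5, -3, -1, 1)
t=2: X=(-5, -3, -1, 1), d=1 → -e1, X_3=(-6, -3, -1, 1)
t=3: X=(-6, -3, -1, 1), d=2 → +e2, X_4=(-6, -2, -1, 1)
t=4: X=(-6, -2, -1, 1), d=4 → +e3, X_5=(-6, -2, 0, 1)
t=5: X=(-6, -2, 0, 1), d=1 → -e1, X_6=(-7, -2, 0, 1)
t=6: X=(-7, -2, 0, 1), d=6 → +e4, X_7=(-7, -2, 0, 2)
t=7: X=(-7, -2, 0, 2), d=5 → -e3, X_8=(-7, -2, -1, 2)
t=8: X=(-7, -2, -1, 2), d=4 → +e3, X_9=(-7, -2, 0, 2)
t=9: X=(-7, -2, 0, 2), d=2 → +e2, X_10=(-7, -1, 0, 2)
t=10: X=(-7, -1, 0, 2), d=1 → -e1, X_11=(-8, -1, 0, 2)
t=11: X=(-8, -1, 0, 2), d=4 → +e3, X_12=(-8, -1, 1, 2)
t=12: X=(-8, -1, 1, 2), d=2 → +e2, X_13=(-8, 0, 1, 2)
t=13: X=(-8, 0, 1, 2), d=4 → +e3, X_14=(-8, 0, 2, 2)
t=14: X=(-8, 0, 2, 2), d=1 → -e1, X_15=(-9, 0, 2, 2)
t=15: X=(-9, 0, 2, 2), d=3 → -e2, X_16=(-9, -1, 2, 2)
t=16: X=(-9, -1, 2, 2), d=5 → -e3, X_17=(-9, -1, 1, 2)


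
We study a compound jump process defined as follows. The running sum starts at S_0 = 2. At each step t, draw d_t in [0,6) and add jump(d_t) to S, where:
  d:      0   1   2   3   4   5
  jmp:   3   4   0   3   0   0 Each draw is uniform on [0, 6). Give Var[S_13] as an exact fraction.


Outcome values over d=0..5: [3, 4, 0, 3, 0, 0]
Σy = 10, Σy² = 34, M = 6
μ = 10/6 = 5/3,  σ² = 34/6 − (5/3)² = 26/9
Independent increments: Var[S_13] = 13·σ² = 13·(26/9) = 338/9

338/9


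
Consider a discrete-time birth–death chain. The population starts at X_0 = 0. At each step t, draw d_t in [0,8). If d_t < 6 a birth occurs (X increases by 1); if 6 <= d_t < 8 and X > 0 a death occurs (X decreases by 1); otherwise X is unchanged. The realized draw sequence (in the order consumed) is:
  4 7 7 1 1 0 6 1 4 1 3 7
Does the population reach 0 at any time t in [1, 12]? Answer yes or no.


t=0: X=0, d=4 → birth, X_1=1
t=1: X=1, d=7 → death, X_2=0
t=2: X=0, d=7 → hold, X_3=0
t=3: X=0, d=1 → birth, X_4=1
t=4: X=1, d=1 → birth, X_5=2
t=5: X=2, d=0 → birth, X_6=3
t=6: X=3, d=6 → death, X_7=2
t=7: X=2, d=1 → birth, X_8=3
t=8: X=3, d=4 → birth, X_9=4
t=9: X=4, d=1 → birth, X_10=5
t=10: X=5, d=3 → birth, X_11=6
t=11: X=6, d=7 → death, X_12=5

yes


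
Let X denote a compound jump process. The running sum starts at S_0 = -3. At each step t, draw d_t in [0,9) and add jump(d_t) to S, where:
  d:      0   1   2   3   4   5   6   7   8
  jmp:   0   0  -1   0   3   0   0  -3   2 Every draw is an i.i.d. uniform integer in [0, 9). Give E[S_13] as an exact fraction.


-14/9

Outcome values over d=0..8: [0, 0, -1, 0, 3, 0, 0, -3, 2]
Σy = 1, Σy² = 23, M = 9
μ = 1/9 = 1/9,  σ² = 23/9 − (1/9)² = 206/81
E[S_13] = -3 + 13·(1/9) = -14/9


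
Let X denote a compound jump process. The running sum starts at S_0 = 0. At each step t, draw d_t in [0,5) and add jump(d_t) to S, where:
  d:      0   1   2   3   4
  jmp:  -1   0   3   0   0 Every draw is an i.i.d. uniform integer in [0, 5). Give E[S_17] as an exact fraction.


Outcome values over d=0..4: [-1, 0, 3, 0, 0]
Σy = 2, Σy² = 10, M = 5
μ = 2/5 = 2/5,  σ² = 10/5 − (2/5)² = 46/25
E[S_17] = 0 + 17·(2/5) = 34/5

34/5


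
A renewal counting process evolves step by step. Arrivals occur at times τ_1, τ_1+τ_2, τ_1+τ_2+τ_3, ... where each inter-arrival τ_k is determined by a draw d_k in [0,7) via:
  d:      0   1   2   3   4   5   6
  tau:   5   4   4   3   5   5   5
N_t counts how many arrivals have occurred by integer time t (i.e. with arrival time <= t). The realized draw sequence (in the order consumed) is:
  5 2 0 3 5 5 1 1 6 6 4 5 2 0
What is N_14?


3

draw d_1=5: τ_1=5, arrival time A_1=5
draw d_2=2: τ_2=4, arrival time A_2=9
draw d_3=0: τ_3=5, arrival time A_3=14
draw d_4=3: τ_4=3, arrival time A_4=17
draw d_5=5: τ_5=5, arrival time A_5=22
draw d_6=5: τ_6=5, arrival time A_6=27
draw d_7=1: τ_7=4, arrival time A_7=31
draw d_8=1: τ_8=4, arrival time A_8=35
draw d_9=6: τ_9=5, arrival time A_9=40
draw d_10=6: τ_10=5, arrival time A_10=45
draw d_11=4: τ_11=5, arrival time A_11=50
draw d_12=5: τ_12=5, arrival time A_12=55
draw d_13=2: τ_13=4, arrival time A_13=59
draw d_14=0: τ_14=5, arrival time A_14=64
N_t over t=0..14: 0:0 1:0 2:0 3:0 4:0 5:1 6:1 7:1 8:1 9:2 10:2 11:2 12:2 13:2 14:3


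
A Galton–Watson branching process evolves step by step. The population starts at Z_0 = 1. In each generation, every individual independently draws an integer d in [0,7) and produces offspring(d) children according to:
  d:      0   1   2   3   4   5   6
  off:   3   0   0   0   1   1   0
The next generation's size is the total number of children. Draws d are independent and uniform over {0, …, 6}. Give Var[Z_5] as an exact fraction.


Outcome values over d=0..6: [3, 0, 0, 0, 1, 1, 0]
Σy = 5, Σy² = 11, M = 7
μ = 5/7 = 5/7,  σ² = 11/7 − (5/7)² = 52/49
V_0 = 0, E_0 = 1
V_1 = 52/49·E_0 + (5/7)²·V_0 = 52/49;  E_1 = 5/7
V_2 = 52/49·E_1 + (5/7)²·V_1 = 3120/2401;  E_2 = 25/49
V_3 = 52/49·E_2 + (5/7)²·V_2 = 141700/117649;  E_3 = 125/343
V_4 = 52/49·E_3 + (5/7)²·V_3 = 5772000/5764801;  E_4 = 625/2401
V_5 = 52/49·E_4 + (5/7)²·V_4 = 222332500/282475249;  E_5 = 3125/16807

222332500/282475249


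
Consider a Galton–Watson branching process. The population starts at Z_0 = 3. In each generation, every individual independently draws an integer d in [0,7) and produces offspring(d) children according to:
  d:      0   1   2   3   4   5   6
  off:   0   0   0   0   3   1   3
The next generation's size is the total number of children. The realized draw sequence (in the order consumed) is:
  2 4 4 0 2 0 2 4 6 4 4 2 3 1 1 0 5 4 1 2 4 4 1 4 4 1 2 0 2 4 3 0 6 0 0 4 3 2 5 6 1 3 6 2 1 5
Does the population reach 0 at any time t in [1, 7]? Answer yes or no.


gen 0: Z_0=3, draws=[2, 4, 4], offspring=[0, 3, 3], Z_1=6
gen 1: Z_1=6, draws=[0, 2, 0, 2, 4, 6], offspring=[0, 0, 0, 0, 3, 3], Z_2=6
gen 2: Z_2=6, draws=[4, 4, 2, 3, 1, 1], offspring=[3, 3, 0, 0, 0, 0], Z_3=6
gen 3: Z_3=6, draws=[0, 5, 4, 1, 2, 4], offspring=[0, 1, 3, 0, 0, 3], Z_4=7
gen 4: Z_4=7, draws=[4, 1, 4, 4, 1, 2, 0], offspring=[3, 0, 3, 3, 0, 0, 0], Z_5=9
gen 5: Z_5=9, draws=[2, 4, 3, 0, 6, 0, 0, 4, 3], offspring=[0, 3, 0, 0, 3, 0, 0, 3, 0], Z_6=9
gen 6: Z_6=9, draws=[2, 5, 6, 1, 3, 6, 2, 1, 5], offspring=[0, 1, 3, 0, 0, 3, 0, 0, 1], Z_7=8

no


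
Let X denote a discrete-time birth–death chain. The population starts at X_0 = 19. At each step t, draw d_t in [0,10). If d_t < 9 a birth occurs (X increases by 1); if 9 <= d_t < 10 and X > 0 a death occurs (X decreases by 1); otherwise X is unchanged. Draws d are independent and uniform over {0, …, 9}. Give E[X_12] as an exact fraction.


X can drop by at most 1 per step and X_0 = 19 > T = 12, so X_t >= 19 − t >= 7 > 0 for every t <= 12: the floor at 0 (the 'and X > 0' condition) never binds. Hence X_12 = X_0 + Σ_{t<12} Y_t with i.i.d. increments Y_t = y(d_t) ∈ {+1, −1, 0}.
Outcome values over d=0..9: [1, 1, 1, 1, 1, 1, 1, 1, 1, -1]
Σy = 8, Σy² = 10, M = 10
μ = 8/10 = 4/5,  σ² = 10/10 − (4/5)² = 9/25
E[X_12] = 19 + 12·(4/5) = 143/5

143/5


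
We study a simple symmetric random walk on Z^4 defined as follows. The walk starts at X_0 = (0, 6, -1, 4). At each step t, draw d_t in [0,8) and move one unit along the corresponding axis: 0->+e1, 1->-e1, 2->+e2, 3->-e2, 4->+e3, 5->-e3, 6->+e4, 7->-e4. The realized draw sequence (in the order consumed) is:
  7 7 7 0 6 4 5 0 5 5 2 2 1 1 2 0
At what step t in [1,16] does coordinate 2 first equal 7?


11

t=0: X=(0, 6, -1, 4), d=7 → -e4, X_1=(0, 6, -1, 3)
t=1: X=(0, 6, -1, 3), d=7 → -e4, X_2=(0, 6, -1, 2)
t=2: X=(0, 6, -1, 2), d=7 → -e4, X_3=(0, 6, -1, 1)
t=3: X=(0, 6, -1, 1), d=0 → +e1, X_4=(1, 6, -1, 1)
t=4: X=(1, 6, -1, 1), d=6 → +e4, X_5=(1, 6, -1, 2)
t=5: X=(1, 6, -1, 2), d=4 → +e3, X_6=(1, 6, 0, 2)
t=6: X=(1, 6, 0, 2), d=5 → -e3, X_7=(1, 6, -1, 2)
t=7: X=(1, 6, -1, 2), d=0 → +e1, X_8=(2, 6, -1, 2)
t=8: X=(2, 6, -1, 2), d=5 → -e3, X_9=(2, 6, -2, 2)
t=9: X=(2, 6, -2, 2), d=5 → -e3, X_10=(2, 6, -3, 2)
t=10: X=(2, 6, -3, 2), d=2 → +e2, X_11=(2, 7, -3, 2)
t=11: X=(2, 7, -3, 2), d=2 → +e2, X_12=(2, 8, -3, 2)
t=12: X=(2, 8, -3, 2), d=1 → -e1, X_13=(1, 8, -3, 2)
t=13: X=(1, 8, -3, 2), d=1 → -e1, X_14=(0, 8, -3, 2)
t=14: X=(0, 8, -3, 2), d=2 → +e2, X_15=(0, 9, -3, 2)
t=15: X=(0, 9, -3, 2), d=0 → +e1, X_16=(1, 9, -3, 2)


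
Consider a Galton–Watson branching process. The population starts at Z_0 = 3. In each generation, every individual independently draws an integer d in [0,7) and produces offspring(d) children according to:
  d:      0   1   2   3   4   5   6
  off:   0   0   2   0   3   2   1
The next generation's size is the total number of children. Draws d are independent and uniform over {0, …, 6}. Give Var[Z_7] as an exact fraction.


62099626131456/678223072849

Outcome values over d=0..6: [0, 0, 2, 0, 3, 2, 1]
Σy = 8, Σy² = 18, M = 7
μ = 8/7 = 8/7,  σ² = 18/7 − (8/7)² = 62/49
V_0 = 0, E_0 = 3
V_1 = 62/49·E_0 + (8/7)²·V_0 = 186/49;  E_1 = 24/7
V_2 = 62/49·E_1 + (8/7)²·V_1 = 22320/2401;  E_2 = 192/49
V_3 = 62/49·E_2 + (8/7)²·V_2 = 2011776/117649;  E_3 = 1536/343
V_4 = 62/49·E_3 + (8/7)²·V_3 = 161418240/5764801;  E_4 = 12288/2401
V_5 = 62/49·E_4 + (8/7)²·V_4 = 12159983616/282475249;  E_5 = 98304/16807
V_6 = 62/49·E_5 + (8/7)²·V_5 = 880675061760/13841287201;  E_6 = 786432/117649
V_7 = 62/49·E_6 + (8/7)²·V_6 = 62099626131456/678223072849;  E_7 = 6291456/823543


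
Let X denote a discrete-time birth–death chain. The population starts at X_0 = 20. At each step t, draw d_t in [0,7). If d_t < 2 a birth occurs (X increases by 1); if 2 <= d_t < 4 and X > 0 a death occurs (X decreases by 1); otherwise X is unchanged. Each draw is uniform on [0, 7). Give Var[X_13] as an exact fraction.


52/7

X can drop by at most 1 per step and X_0 = 20 > T = 13, so X_t >= 20 − t >= 7 > 0 for every t <= 13: the floor at 0 (the 'and X > 0' condition) never binds. Hence X_13 = X_0 + Σ_{t<13} Y_t with i.i.d. increments Y_t = y(d_t) ∈ {+1, −1, 0}.
Outcome values over d=0..6: [1, 1, -1, -1, 0, 0, 0]
Σy = 0, Σy² = 4, M = 7
μ = 0/7 = 0,  σ² = 4/7 − (0)² = 4/7
Independent increments: Var[X_13] = 13·σ² = 13·(4/7) = 52/7


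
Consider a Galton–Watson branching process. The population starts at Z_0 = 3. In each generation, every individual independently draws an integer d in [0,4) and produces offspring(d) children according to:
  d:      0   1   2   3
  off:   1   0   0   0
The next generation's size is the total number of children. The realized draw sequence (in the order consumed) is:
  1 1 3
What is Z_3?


0

gen 0: Z_0=3, draws=[1, 1, 3], offspring=[0, 0, 0], Z_1=0
gen 1: Z_1=0, draws=[], offspring=[], Z_2=0
gen 2: Z_2=0, draws=[], offspring=[], Z_3=0


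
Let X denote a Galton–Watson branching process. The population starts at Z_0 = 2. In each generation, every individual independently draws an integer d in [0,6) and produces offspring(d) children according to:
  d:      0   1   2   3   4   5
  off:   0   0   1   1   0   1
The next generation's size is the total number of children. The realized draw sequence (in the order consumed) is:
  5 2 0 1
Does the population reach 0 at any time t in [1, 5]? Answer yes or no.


yes

gen 0: Z_0=2, draws=[5, 2], offspring=[1, 1], Z_1=2
gen 1: Z_1=2, draws=[0, 1], offspring=[0, 0], Z_2=0
gen 2: Z_2=0, draws=[], offspring=[], Z_3=0
gen 3: Z_3=0, draws=[], offspring=[], Z_4=0
gen 4: Z_4=0, draws=[], offspring=[], Z_5=0


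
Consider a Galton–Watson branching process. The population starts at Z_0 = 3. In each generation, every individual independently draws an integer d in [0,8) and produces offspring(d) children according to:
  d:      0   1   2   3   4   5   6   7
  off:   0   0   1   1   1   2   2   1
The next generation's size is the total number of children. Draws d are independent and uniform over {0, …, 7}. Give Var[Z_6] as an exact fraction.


9

Outcome values over d=0..7: [0, 0, 1, 1, 1, 2, 2, 1]
Σy = 8, Σy² = 12, M = 8
μ = 8/8 = 1,  σ² = 12/8 − (1)² = 1/2
V_0 = 0, E_0 = 3
V_1 = 1/2·E_0 + (1)²·V_0 = 3/2;  E_1 = 3
V_2 = 1/2·E_1 + (1)²·V_1 = 3;  E_2 = 3
V_3 = 1/2·E_2 + (1)²·V_2 = 9/2;  E_3 = 3
V_4 = 1/2·E_3 + (1)²·V_3 = 6;  E_4 = 3
V_5 = 1/2·E_4 + (1)²·V_4 = 15/2;  E_5 = 3
V_6 = 1/2·E_5 + (1)²·V_5 = 9;  E_6 = 3


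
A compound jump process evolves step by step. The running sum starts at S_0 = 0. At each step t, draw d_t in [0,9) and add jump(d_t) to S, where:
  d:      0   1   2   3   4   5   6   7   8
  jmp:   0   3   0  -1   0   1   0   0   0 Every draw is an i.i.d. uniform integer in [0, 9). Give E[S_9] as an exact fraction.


3

Outcome values over d=0..8: [0, 3, 0, -1, 0, 1, 0, 0, 0]
Σy = 3, Σy² = 11, M = 9
μ = 3/9 = 1/3,  σ² = 11/9 − (1/3)² = 10/9
E[S_9] = 0 + 9·(1/3) = 3


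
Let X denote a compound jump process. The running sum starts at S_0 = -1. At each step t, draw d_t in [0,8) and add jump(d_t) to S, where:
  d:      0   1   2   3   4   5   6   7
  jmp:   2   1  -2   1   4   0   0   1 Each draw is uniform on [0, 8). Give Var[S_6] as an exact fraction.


501/32

Outcome values over d=0..7: [2, 1, -2, 1, 4, 0, 0, 1]
Σy = 7, Σy² = 27, M = 8
μ = 7/8 = 7/8,  σ² = 27/8 − (7/8)² = 167/64
Independent increments: Var[S_6] = 6·σ² = 6·(167/64) = 501/32


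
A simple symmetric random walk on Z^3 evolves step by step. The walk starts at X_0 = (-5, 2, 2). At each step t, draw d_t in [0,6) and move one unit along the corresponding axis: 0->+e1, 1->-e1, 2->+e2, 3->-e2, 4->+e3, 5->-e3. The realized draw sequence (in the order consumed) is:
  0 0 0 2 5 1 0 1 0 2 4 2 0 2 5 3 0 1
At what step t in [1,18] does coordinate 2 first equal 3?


t=0: X=(-5, 2, 2), d=0 → +e1, X_1=(-4, 2, 2)
t=1: X=(-4, 2, 2), d=0 → +e1, X_2=(-3, 2, 2)
t=2: X=(-3, 2, 2), d=0 → +e1, X_3=(-2, 2, 2)
t=3: X=(-2, 2, 2), d=2 → +e2, X_4=(-2, 3, 2)
t=4: X=(-2, 3, 2), d=5 → -e3, X_5=(-2, 3, 1)
t=5: X=(-2, 3, 1), d=1 → -e1, X_6=(-3, 3, 1)
t=6: X=(-3, 3, 1), d=0 → +e1, X_7=(-2, 3, 1)
t=7: X=(-2, 3, 1), d=1 → -e1, X_8=(-3, 3, 1)
t=8: X=(-3, 3, 1), d=0 → +e1, X_9=(-2, 3, 1)
t=9: X=(-2, 3, 1), d=2 → +e2, X_10=(-2, 4, 1)
t=10: X=(-2, 4, 1), d=4 → +e3, X_11=(-2, 4, 2)
t=11: X=(-2, 4, 2), d=2 → +e2, X_12=(-2, 5, 2)
t=12: X=(-2, 5, 2), d=0 → +e1, X_13=(-1, 5, 2)
t=13: X=(-1, 5, 2), d=2 → +e2, X_14=(-1, 6, 2)
t=14: X=(-1, 6, 2), d=5 → -e3, X_15=(-1, 6, 1)
t=15: X=(-1, 6, 1), d=3 → -e2, X_16=(-1, 5, 1)
t=16: X=(-1, 5, 1), d=0 → +e1, X_17=(0, 5, 1)
t=17: X=(0, 5, 1), d=1 → -e1, X_18=(-1, 5, 1)

4


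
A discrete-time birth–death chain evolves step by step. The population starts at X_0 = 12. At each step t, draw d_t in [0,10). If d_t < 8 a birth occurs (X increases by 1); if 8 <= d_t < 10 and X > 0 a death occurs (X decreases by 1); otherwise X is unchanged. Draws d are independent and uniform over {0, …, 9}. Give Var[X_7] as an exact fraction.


X can drop by at most 1 per step and X_0 = 12 > T = 7, so X_t >= 12 − t >= 5 > 0 for every t <= 7: the floor at 0 (the 'and X > 0' condition) never binds. Hence X_7 = X_0 + Σ_{t<7} Y_t with i.i.d. increments Y_t = y(d_t) ∈ {+1, −1, 0}.
Outcome values over d=0..9: [1, 1, 1, 1, 1, 1, 1, 1, -1, -1]
Σy = 6, Σy² = 10, M = 10
μ = 6/10 = 3/5,  σ² = 10/10 − (3/5)² = 16/25
Independent increments: Var[X_7] = 7·σ² = 7·(16/25) = 112/25

112/25


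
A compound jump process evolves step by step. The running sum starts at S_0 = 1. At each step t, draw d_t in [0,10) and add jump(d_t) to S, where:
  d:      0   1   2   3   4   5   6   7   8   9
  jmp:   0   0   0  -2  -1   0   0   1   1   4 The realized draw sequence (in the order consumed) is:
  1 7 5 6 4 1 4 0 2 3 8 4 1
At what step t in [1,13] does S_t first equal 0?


t=0: S=1, d=1, jump=0, S_1=1
t=1: S=1, d=7, jump=1, S_2=2
t=2: S=2, d=5, jump=0, S_3=2
t=3: S=2, d=6, jump=0, S_4=2
t=4: S=2, d=4, jump=-1, S_5=1
t=5: S=1, d=1, jump=0, S_6=1
t=6: S=1, d=4, jump=-1, S_7=0
t=7: S=0, d=0, jump=0, S_8=0
t=8: S=0, d=2, jump=0, S_9=0
t=9: S=0, d=3, jump=-2, S_10=-2
t=10: S=-2, d=8, jump=1, S_11=-1
t=11: S=-1, d=4, jump=-1, S_12=-2
t=12: S=-2, d=1, jump=0, S_13=-2

7


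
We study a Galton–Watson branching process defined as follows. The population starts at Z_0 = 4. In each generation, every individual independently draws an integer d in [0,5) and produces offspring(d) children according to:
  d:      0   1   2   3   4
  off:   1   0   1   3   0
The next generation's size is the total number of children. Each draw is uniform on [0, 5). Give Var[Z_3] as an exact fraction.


Outcome values over d=0..4: [1, 0, 1, 3, 0]
Σy = 5, Σy² = 11, M = 5
μ = 5/5 = 1,  σ² = 11/5 − (1)² = 6/5
V_0 = 0, E_0 = 4
V_1 = 6/5·E_0 + (1)²·V_0 = 24/5;  E_1 = 4
V_2 = 6/5·E_1 + (1)²·V_1 = 48/5;  E_2 = 4
V_3 = 6/5·E_2 + (1)²·V_2 = 72/5;  E_3 = 4

72/5


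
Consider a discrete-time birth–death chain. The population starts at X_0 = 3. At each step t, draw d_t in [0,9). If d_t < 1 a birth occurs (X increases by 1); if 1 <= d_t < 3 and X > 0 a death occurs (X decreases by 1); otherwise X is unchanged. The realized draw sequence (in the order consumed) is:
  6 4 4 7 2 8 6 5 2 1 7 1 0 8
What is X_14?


t=0: X=3, d=6 → hold, X_1=3
t=1: X=3, d=4 → hold, X_2=3
t=2: X=3, d=4 → hold, X_3=3
t=3: X=3, d=7 → hold, X_4=3
t=4: X=3, d=2 → death, X_5=2
t=5: X=2, d=8 → hold, X_6=2
t=6: X=2, d=6 → hold, X_7=2
t=7: X=2, d=5 → hold, X_8=2
t=8: X=2, d=2 → death, X_9=1
t=9: X=1, d=1 → death, X_10=0
t=10: X=0, d=7 → hold, X_11=0
t=11: X=0, d=1 → hold, X_12=0
t=12: X=0, d=0 → birth, X_13=1
t=13: X=1, d=8 → hold, X_14=1

1


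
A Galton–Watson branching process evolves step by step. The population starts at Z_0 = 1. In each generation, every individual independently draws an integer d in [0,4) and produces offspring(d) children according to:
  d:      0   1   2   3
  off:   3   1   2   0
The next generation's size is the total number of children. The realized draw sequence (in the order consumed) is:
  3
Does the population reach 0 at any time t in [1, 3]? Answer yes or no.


yes

gen 0: Z_0=1, draws=[3], offspring=[0], Z_1=0
gen 1: Z_1=0, draws=[], offspring=[], Z_2=0
gen 2: Z_2=0, draws=[], offspring=[], Z_3=0


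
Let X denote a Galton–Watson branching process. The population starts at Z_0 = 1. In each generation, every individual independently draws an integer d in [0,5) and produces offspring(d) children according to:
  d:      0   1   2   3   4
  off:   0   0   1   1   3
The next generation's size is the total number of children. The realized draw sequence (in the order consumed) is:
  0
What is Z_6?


0

gen 0: Z_0=1, draws=[0], offspring=[0], Z_1=0
gen 1: Z_1=0, draws=[], offspring=[], Z_2=0
gen 2: Z_2=0, draws=[], offspring=[], Z_3=0
gen 3: Z_3=0, draws=[], offspring=[], Z_4=0
gen 4: Z_4=0, draws=[], offspring=[], Z_5=0
gen 5: Z_5=0, draws=[], offspring=[], Z_6=0


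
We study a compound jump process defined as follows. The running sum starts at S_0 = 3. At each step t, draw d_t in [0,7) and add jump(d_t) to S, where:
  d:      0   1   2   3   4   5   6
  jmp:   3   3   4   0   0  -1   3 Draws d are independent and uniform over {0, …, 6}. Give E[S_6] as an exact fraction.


Outcome values over d=0..6: [3, 3, 4, 0, 0, -1, 3]
Σy = 12, Σy² = 44, M = 7
μ = 12/7 = 12/7,  σ² = 44/7 − (12/7)² = 164/49
E[S_6] = 3 + 6·(12/7) = 93/7

93/7


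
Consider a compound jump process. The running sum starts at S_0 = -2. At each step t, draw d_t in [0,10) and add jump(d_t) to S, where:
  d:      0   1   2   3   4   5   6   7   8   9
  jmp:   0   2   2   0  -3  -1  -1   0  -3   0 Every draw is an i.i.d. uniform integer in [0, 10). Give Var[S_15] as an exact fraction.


198/5

Outcome values over d=0..9: [0, 2, 2, 0, -3, -1, -1, 0, -3, 0]
Σy = -4, Σy² = 28, M = 10
μ = -4/10 = -2/5,  σ² = 28/10 − (-2/5)² = 66/25
Independent increments: Var[S_15] = 15·σ² = 15·(66/25) = 198/5


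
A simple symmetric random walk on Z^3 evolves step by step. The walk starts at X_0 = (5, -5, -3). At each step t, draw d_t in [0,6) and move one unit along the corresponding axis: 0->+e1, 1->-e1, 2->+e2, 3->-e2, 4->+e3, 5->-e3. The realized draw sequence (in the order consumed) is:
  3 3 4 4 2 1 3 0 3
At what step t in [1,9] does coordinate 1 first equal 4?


t=0: X=(5, -5, -3), d=3 → -e2, X_1=(5, -6, -3)
t=1: X=(5, -6, -3), d=3 → -e2, X_2=(5, -7, -3)
t=2: X=(5, -7, -3), d=4 → +e3, X_3=(5, -7, -2)
t=3: X=(5, -7, -2), d=4 → +e3, X_4=(5, -7, -1)
t=4: X=(5, -7, -1), d=2 → +e2, X_5=(5, -6, -1)
t=5: X=(5, -6, -1), d=1 → -e1, X_6=(4, -6, -1)
t=6: X=(4, -6, -1), d=3 → -e2, X_7=(4, -7, -1)
t=7: X=(4, -7, -1), d=0 → +e1, X_8=(5, -7, -1)
t=8: X=(5, -7, -1), d=3 → -e2, X_9=(5, -8, -1)

6


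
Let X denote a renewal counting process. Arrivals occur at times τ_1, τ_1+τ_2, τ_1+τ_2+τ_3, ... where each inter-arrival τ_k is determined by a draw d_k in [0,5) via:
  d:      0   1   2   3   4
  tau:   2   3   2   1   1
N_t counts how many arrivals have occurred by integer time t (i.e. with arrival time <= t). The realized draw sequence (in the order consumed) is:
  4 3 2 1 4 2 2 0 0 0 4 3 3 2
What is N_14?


8

draw d_1=4: τ_1=1, arrival time A_1=1
draw d_2=3: τ_2=1, arrival time A_2=2
draw d_3=2: τ_3=2, arrival time A_3=4
draw d_4=1: τ_4=3, arrival time A_4=7
draw d_5=4: τ_5=1, arrival time A_5=8
draw d_6=2: τ_6=2, arrival time A_6=10
draw d_7=2: τ_7=2, arrival time A_7=12
draw d_8=0: τ_8=2, arrival time A_8=14
draw d_9=0: τ_9=2, arrival time A_9=16
draw d_10=0: τ_10=2, arrival time A_10=18
draw d_11=4: τ_11=1, arrival time A_11=19
draw d_12=3: τ_12=1, arrival time A_12=20
draw d_13=3: τ_13=1, arrival time A_13=21
draw d_14=2: τ_14=2, arrival time A_14=23
N_t over t=0..14: 0:0 1:1 2:2 3:2 4:3 5:3 6:3 7:4 8:5 9:5 10:6 11:6 12:7 13:7 14:8


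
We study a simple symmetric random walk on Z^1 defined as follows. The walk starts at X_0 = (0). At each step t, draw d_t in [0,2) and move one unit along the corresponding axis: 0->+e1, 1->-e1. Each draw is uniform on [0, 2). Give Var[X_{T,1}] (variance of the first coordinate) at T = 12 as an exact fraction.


Outcome values over d=0..1: [1, -1]
Σy = 0, Σy² = 2, M = 2
μ = 0/2 = 0,  σ² = 2/2 − (0)² = 1
Independent increments: Var[X_12] = 12·σ² = 12·(1) = 12

12


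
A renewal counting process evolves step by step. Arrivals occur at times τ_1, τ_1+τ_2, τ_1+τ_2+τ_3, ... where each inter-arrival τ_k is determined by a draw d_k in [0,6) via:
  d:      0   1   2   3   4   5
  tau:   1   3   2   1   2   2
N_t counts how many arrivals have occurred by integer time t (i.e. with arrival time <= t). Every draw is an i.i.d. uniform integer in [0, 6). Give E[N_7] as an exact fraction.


Inter-arrival values over d=0..5: [1, 3, 2, 1, 2, 2]
Each d has probability 1/6, so the pmf of τ is: f(1) = 1/3, f(2) = 1/2, f(3) = 1/6
Renewal equation for m(n) = E[N_n]: condition on τ_1 = k (if k <= n, one arrival plus a fresh copy on the remaining n−k steps): m(n) = F(n) + Σ_{k<=n} f(k)·m(n−k), where F(n) = P(τ <= n) and m(0) = 0
m(1) = F(1) = 1/3
m(2) = F(2) + f(1)·m(1) = 5/6 + 1/3·1/3 = 17/18
m(3) = F(3) + f(1)·m(2) + f(2)·m(1) = 1 + 1/3·17/18 + 1/2·1/3 = 40/27
m(4) = F(4) + f(1)·m(3) + f(2)·m(2) + f(3)·m(1) = 1 + 1/3·40/27 + 1/2·17/18 + 1/6·1/3 = 655/324
m(5) = F(5) + f(1)·m(4) + f(2)·m(3) + f(3)·m(2) = 1 + 1/3·655/324 + 1/2·40/27 + 1/6·17/18 = 625/243
m(6) = F(6) + f(1)·m(5) + f(2)·m(4) + f(3)·m(3) = 1 + 1/3·625/243 + 1/2·655/324 + 1/6·40/27 = 18167/5832
m(7) = F(7) + f(1)·m(6) + f(2)·m(5) + f(3)·m(4) = 1 + 1/3·18167/5832 + 1/2·625/243 + 1/6·655/324 = 32029/8748
E[N_7] = m(7) = 32029/8748

32029/8748
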